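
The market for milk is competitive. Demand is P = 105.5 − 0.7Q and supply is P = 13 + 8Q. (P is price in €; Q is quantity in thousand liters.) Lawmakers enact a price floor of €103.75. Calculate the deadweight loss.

Competitive equilibrium: 105.5 − 0.7Q = 13 + 8Q → Q* = 10.6322, P* = 98.0575.
At the floor P = 103.75, quantity demanded = (105.5 − 103.75)/0.7 = 2.5.
Sellers' marginal cost at Q' = 2.5: 13 + 8·2.5 = 33.
ΔQ = 10.6322 − 2.5 = 8.1322; wedge = 103.75 − 33 = 70.75.
Deadweight loss = ½ × 8.1322 × 70.75 = €287.68 thousand.

€287.68 thousand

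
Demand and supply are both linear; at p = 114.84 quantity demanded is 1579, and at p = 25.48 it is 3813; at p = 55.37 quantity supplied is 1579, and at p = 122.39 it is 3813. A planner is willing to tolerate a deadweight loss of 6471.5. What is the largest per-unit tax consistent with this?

Demand slope = (25.48 − 114.84)/(3813 − 1579) = −0.04, so p = 178 − 0.04q.
Supply slope = (122.39 − 55.37)/(3813 − 1579) = 0.03, so p = 8 + 0.03q.
Competitive equilibrium: 178 − 0.04q = 8 + 0.03q → q* = 2428.5714, p* = 80.8571.
A tax t gives Δq = t/0.07 and wedge t, so DWL = t²/0.14.
t²/0.14 = 6471.5 → t² = 906.01 → t = 30.1.

30.1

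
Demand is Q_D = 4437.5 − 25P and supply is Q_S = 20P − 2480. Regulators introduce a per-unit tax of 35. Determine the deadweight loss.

6805.56

In inverse form: demand P = 177.5 − 0.04Q, supply P = 124 + 0.05Q.
Competitive equilibrium: 177.5 − 0.04Q = 124 + 0.05Q → Q* = 594.44444, P* = 153.72222.
With the tax, the buyer price exceeds the seller price by 35: (177.5 − 0.04Q) − (124 + 0.05Q) = 35 → Q' = 205.55556.
ΔQ = 594.44444 − 205.55556 = 388.88888; the wedge equals the tax, 35.
The triangle = ½ × 388.88888 × 35 = 6805.56.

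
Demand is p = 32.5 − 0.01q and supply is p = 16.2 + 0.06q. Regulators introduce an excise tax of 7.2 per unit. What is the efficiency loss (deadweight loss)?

Competitive equilibrium: 32.5 − 0.01q = 16.2 + 0.06q → q* = 232.8571, p* = 30.1714.
With the tax, the buyer price exceeds the seller price by 7.2: (32.5 − 0.01q) − (16.2 + 0.06q) = 7.2 → q' = 130.
Δq = 232.8571 − 130 = 102.8571; the wedge equals the tax, 7.2.
Welfare loss = ½ × 102.8571 × 7.2 = 370.29.

370.29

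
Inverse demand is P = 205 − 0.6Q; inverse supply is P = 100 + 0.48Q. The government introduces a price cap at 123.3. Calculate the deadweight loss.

1279.69

Competitive equilibrium: 205 − 0.6Q = 100 + 0.48Q → Q* = 97.2222, P* = 146.6667.
At the ceiling P = 123.3, quantity supplied = (123.3 − 100)/0.48 = 48.5417.
Willingness to pay at Q' = 48.5417: 205 − 0.6·48.5417 = 175.875.
ΔQ = 97.2222 − 48.5417 = 48.6805; wedge = 175.875 − 123.3 = 52.575.
Welfare loss = ½ × 48.6805 × 52.575 = 1279.69.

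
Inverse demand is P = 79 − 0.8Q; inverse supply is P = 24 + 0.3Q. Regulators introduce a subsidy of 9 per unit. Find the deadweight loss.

36.82

Competitive equilibrium: 79 − 0.8Q = 24 + 0.3Q → Q* = 50, P* = 39.
The subsidy lowers effective supply by 9: P = 15 + 0.3Q.
New quantity: 79 − 0.8Q = 15 + 0.3Q → Q' = 58.1818.
Overproduction ΔQ = 58.1818 − 50 = 8.1818; wedge = subsidy = 9.
Deadweight loss = ½ × 8.1818 × 9 = 36.82.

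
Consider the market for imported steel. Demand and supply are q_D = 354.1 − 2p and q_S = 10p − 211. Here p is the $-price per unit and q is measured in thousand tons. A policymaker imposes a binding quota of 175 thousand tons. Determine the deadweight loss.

In inverse form: demand p = 177.05 − 0.5q, supply p = 21.1 + 0.1q.
Competitive equilibrium: 177.05 − 0.5q = 21.1 + 0.1q → q* = 259.9167, p* = 47.0917.
At q = 175: demand price = 177.05 − 0.5·175 = 89.55; supply price = 21.1 + 0.1·175 = 38.6.
Δq = 259.9167 − 175 = 84.9167; wedge = 89.55 − 38.6 = 50.95.
Deadweight loss = ½ × 84.9167 × 50.95 = $2163.25 thousand.

$2163.25 thousand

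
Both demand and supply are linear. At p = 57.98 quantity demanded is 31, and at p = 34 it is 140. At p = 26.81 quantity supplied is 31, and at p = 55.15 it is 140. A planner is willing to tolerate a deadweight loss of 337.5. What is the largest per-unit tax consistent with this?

Demand slope = (34 − 57.98)/(140 − 31) = −0.22, so p = 64.8 − 0.22q.
Supply slope = (55.15 − 26.81)/(140 − 31) = 0.26, so p = 18.75 + 0.26q.
Competitive equilibrium: 64.8 − 0.22q = 18.75 + 0.26q → q* = 95.9375, p* = 43.6938.
A tax t gives Δq = t/0.48 and wedge t, so DWL = t²/0.96.
t²/0.96 = 337.5 → t² = 324 → t = 18.

18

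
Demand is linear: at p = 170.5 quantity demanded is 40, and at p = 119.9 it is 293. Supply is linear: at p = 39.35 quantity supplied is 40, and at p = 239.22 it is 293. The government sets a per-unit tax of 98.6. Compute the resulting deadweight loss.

Demand slope = (119.9 − 170.5)/(293 − 40) = −0.2, so p = 178.5 − 0.2q.
Supply slope = (239.22 − 39.35)/(293 − 40) = 0.79, so p = 7.75 + 0.79q.
Competitive equilibrium: 178.5 − 0.2q = 7.75 + 0.79q → q* = 172.4747, p* = 144.0051.
With the tax, the buyer price exceeds the seller price by 98.6: (178.5 − 0.2q) − (7.75 + 0.79q) = 98.6 → q' = 72.8788.
Δq = 172.4747 − 72.8788 = 99.5959; the wedge equals the tax, 98.6.
The triangle = ½ × 99.5959 × 98.6 = 4910.08.

4910.08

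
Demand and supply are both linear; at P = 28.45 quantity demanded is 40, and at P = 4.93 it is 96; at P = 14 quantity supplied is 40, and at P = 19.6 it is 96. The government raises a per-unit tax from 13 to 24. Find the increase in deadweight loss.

391.35

Demand slope = (4.93 − 28.45)/(96 − 40) = −0.42, so P = 45.25 − 0.42Q.
Supply slope = (19.6 − 14)/(96 − 40) = 0.1, so P = 10 + 0.1Q.
Competitive equilibrium: 45.25 − 0.42Q = 10 + 0.1Q → Q* = 67.7885, P* = 16.7788.
For a per-unit tax t: ΔQ = t/0.52, so DWL = ½·t·(t/0.52) = t²/1.04.
At t = 13: DWL = 162.5. At t = 24: DWL = 553.846.
Increase = 553.846 − 162.5 = 391.35.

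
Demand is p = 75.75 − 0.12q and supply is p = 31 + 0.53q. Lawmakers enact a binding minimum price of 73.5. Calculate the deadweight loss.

815.63

Competitive equilibrium: 75.75 − 0.12q = 31 + 0.53q → q* = 68.8462, p* = 67.4885.
At the floor p = 73.5, quantity demanded = (75.75 − 73.5)/0.12 = 18.75.
Sellers' marginal cost at q' = 18.75: 31 + 0.53·18.75 = 40.9375.
Δq = 68.8462 − 18.75 = 50.0962; wedge = 73.5 − 40.9375 = 32.5625.
Welfare loss = ½ × 50.0962 × 32.5625 = 815.63.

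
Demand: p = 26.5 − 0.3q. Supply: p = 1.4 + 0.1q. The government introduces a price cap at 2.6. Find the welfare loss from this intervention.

515.11

Competitive equilibrium: 26.5 − 0.3q = 1.4 + 0.1q → q* = 62.75, p* = 7.675.
At the ceiling p = 2.6, quantity supplied = (2.6 − 1.4)/0.1 = 12.
Willingness to pay at q' = 12: 26.5 − 0.3·12 = 22.9.
Δq = 62.75 − 12 = 50.75; wedge = 22.9 − 2.6 = 20.3.
Welfare loss = ½ × 50.75 × 20.3 = 515.11.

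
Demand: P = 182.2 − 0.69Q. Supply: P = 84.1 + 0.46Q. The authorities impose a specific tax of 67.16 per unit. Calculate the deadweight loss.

1961.072

Competitive equilibrium: 182.2 − 0.69Q = 84.1 + 0.46Q → Q* = 85.3043, P* = 123.34.
With the tax, the buyer price exceeds the seller price by 67.16: (182.2 − 0.69Q) − (84.1 + 0.46Q) = 67.16 → Q' = 26.9043.
ΔQ = 85.3043 − 26.9043 = 58.4; the wedge equals the tax, 67.16.
Deadweight loss = ½ × 58.4 × 67.16 = 1961.072.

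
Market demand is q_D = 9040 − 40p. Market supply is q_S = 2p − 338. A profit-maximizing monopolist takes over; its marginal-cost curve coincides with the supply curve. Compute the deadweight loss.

6.39

In inverse form: demand p = 226 − 0.025q, supply p = 169 + 0.5q.
Competitive equilibrium: 226 − 0.025q = 169 + 0.5q → q* = 108.5714, p* = 223.2857.
Marginal revenue: MR = 226 − 0.05q. Set MR = MC: 226 − 0.05q = 169 + 0.5q → q_m = 103.6364.
Price p_m = 226 − 0.025·103.6364 = 223.4091; MC(q_m) = 169 + 0.5·103.6364 = 220.8182.
Competitive q* = 108.5714, so Δq = 4.935; wedge = 223.4091 − 220.8182 = 2.5909.
Deadweight loss = ½ × 4.935 × 2.5909 = 6.39.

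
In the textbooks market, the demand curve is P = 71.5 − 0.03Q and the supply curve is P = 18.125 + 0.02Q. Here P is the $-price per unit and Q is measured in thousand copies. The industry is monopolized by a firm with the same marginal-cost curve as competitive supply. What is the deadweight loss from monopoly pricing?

$4006.25 thousand

Competitive equilibrium: 71.5 − 0.03Q = 18.125 + 0.02Q → Q* = 1067.5, P* = 39.475.
Marginal revenue: MR = 71.5 − 0.06Q. Set MR = MC: 71.5 − 0.06Q = 18.125 + 0.02Q → Q_m = 667.1875.
Price P_m = 71.5 − 0.03·667.1875 = 51.4844; MC(Q_m) = 18.125 + 0.02·667.1875 = 31.4688.
Competitive Q* = 1067.5, so ΔQ = 400.3125; wedge = 51.4844 − 31.4688 = 20.0156.
The triangle = ½ × 400.3125 × 20.0156 = $4006.25 thousand.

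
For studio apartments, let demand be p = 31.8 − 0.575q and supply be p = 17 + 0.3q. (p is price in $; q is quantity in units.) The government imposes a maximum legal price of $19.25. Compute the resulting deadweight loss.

$38.78

Competitive equilibrium: 31.8 − 0.575q = 17 + 0.3q → q* = 16.9143, p* = 22.0743.
At the ceiling p = 19.25, quantity supplied = (19.25 − 17)/0.3 = 7.5.
Willingness to pay at q' = 7.5: 31.8 − 0.575·7.5 = 27.4875.
Δq = 16.9143 − 7.5 = 9.4143; wedge = 27.4875 − 19.25 = 8.2375.
Welfare loss = ½ × 9.4143 × 8.2375 = $38.78.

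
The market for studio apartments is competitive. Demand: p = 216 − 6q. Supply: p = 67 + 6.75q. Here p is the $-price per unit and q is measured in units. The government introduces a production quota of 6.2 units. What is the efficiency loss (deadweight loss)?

Competitive equilibrium: 216 − 6q = 67 + 6.75q → q* = 11.6863, p* = 145.8824.
At q = 6.2: demand price = 216 − 6·6.2 = 178.8; supply price = 67 + 6.75·6.2 = 108.85.
Δq = 11.6863 − 6.2 = 5.4863; wedge = 178.8 − 108.85 = 69.95.
Welfare loss = ½ × 5.4863 × 69.95 = $191.88.

$191.88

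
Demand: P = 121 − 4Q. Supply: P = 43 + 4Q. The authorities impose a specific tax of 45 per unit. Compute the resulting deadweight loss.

126.56

Competitive equilibrium: 121 − 4Q = 43 + 4Q → Q* = 9.75, P* = 82.
With the tax, the buyer price exceeds the seller price by 45: (121 − 4Q) − (43 + 4Q) = 45 → Q' = 4.125.
ΔQ = 9.75 − 4.125 = 5.625; the wedge equals the tax, 45.
DWL = ½ × 5.625 × 45 = 126.56.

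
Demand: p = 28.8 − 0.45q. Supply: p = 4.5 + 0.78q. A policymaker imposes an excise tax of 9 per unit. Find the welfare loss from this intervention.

Competitive equilibrium: 28.8 − 0.45q = 4.5 + 0.78q → q* = 19.7561, p* = 19.9098.
With the tax, the buyer price exceeds the seller price by 9: (28.8 − 0.45q) − (4.5 + 0.78q) = 9 → q' = 12.439.
Δq = 19.7561 − 12.439 = 7.3171; the wedge equals the tax, 9.
DWL = ½ × 7.3171 × 9 = 32.93.

32.93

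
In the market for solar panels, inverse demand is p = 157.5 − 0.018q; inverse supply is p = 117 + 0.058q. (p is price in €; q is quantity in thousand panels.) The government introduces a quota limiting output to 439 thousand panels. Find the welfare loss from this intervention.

Competitive equilibrium: 157.5 − 0.018q = 117 + 0.058q → q* = 532.8947, p* = 147.9079.
At q = 439: demand price = 157.5 − 0.018·439 = 149.598; supply price = 117 + 0.058·439 = 142.462.
Δq = 532.8947 − 439 = 93.8947; wedge = 149.598 − 142.462 = 7.136.
The triangle = ½ × 93.8947 × 7.136 = €335.02 thousand.

€335.02 thousand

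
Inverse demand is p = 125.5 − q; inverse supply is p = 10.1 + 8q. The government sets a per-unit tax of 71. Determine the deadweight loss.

Competitive equilibrium: 125.5 − q = 10.1 + 8q → q* = 12.8222, p* = 112.6778.
With the tax, the buyer price exceeds the seller price by 71: (125.5 − q) − (10.1 + 8q) = 71 → q' = 4.9333.
Δq = 12.8222 − 4.9333 = 7.8889; the wedge equals the tax, 71.
Deadweight loss = ½ × 7.8889 × 71 = 280.06.

280.06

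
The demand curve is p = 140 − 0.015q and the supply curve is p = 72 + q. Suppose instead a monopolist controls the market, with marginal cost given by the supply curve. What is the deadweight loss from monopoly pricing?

0.48

Competitive equilibrium: 140 − 0.015q = 72 + q → q* = 66.9951, p* = 138.9951.
Marginal revenue: MR = 140 − 0.03q. Set MR = MC: 140 − 0.03q = 72 + q → q_m = 66.0194.
Price p_m = 140 − 0.015·66.0194 = 139.0097; MC(q_m) = 72 + 1·66.0194 = 138.0194.
Competitive q* = 66.9951, so Δq = 0.9757; wedge = 139.0097 − 138.0194 = 0.9903.
Welfare loss = ½ × 0.9757 × 0.9903 = 0.48.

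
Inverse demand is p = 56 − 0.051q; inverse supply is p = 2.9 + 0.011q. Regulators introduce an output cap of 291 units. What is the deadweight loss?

Competitive equilibrium: 56 − 0.051q = 2.9 + 0.011q → q* = 856.4516, p* = 12.321.
At q = 291: demand price = 56 − 0.051·291 = 41.159; supply price = 2.9 + 0.011·291 = 6.101.
Δq = 856.4516 − 291 = 565.4516; wedge = 41.159 − 6.101 = 35.058.
Welfare loss = ½ × 565.4516 × 35.058 = 9911.80.

9911.80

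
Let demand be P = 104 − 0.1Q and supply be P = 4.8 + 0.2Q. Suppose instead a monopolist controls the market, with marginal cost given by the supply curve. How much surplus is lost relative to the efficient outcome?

Competitive equilibrium: 104 − 0.1Q = 4.8 + 0.2Q → Q* = 330.6667, P* = 70.9333.
Marginal revenue: MR = 104 − 0.2Q. Set MR = MC: 104 − 0.2Q = 4.8 + 0.2Q → Q_m = 248.
Price P_m = 104 − 0.1·248 = 79.2; MC(Q_m) = 4.8 + 0.2·248 = 54.4.
Competitive Q* = 330.6667, so ΔQ = 82.6667; wedge = 79.2 − 54.4 = 24.8.
DWL = ½ × 82.6667 × 24.8 = 1025.07.

1025.07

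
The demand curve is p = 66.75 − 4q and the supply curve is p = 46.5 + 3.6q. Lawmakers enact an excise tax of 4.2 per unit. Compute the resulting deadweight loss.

Competitive equilibrium: 66.75 − 4q = 46.5 + 3.6q → q* = 2.6645, p* = 56.0921.
With the tax, the buyer price exceeds the seller price by 4.2: (66.75 − 4q) − (46.5 + 3.6q) = 4.2 → q' = 2.1118.
Δq = 2.6645 − 2.1118 = 0.5527; the wedge equals the tax, 4.2.
The triangle = ½ × 0.5527 × 4.2 = 1.16.

1.16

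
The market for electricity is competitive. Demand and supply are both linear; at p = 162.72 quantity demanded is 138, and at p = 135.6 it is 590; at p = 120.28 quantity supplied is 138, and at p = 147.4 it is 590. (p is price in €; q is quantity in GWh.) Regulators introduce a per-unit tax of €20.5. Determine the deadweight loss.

Demand slope = (135.6 − 162.72)/(590 − 138) = −0.06, so p = 171 − 0.06q.
Supply slope = (147.4 − 120.28)/(590 − 138) = 0.06, so p = 112 + 0.06q.
Competitive equilibrium: 171 − 0.06q = 112 + 0.06q → q* = 491.6667, p* = 141.5.
With the tax, the buyer price exceeds the seller price by 20.5: (171 − 0.06q) − (112 + 0.06q) = 20.5 → q' = 320.8333.
Δq = 491.6667 − 320.8333 = 170.8334; the wedge equals the tax, 20.5.
DWL = ½ × 170.8334 × 20.5 = €1751.04.

€1751.04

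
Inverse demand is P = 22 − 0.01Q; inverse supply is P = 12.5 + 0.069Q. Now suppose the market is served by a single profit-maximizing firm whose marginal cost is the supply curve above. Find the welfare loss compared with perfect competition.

Competitive equilibrium: 22 − 0.01Q = 12.5 + 0.069Q → Q* = 120.2532, P* = 20.7975.
Marginal revenue: MR = 22 − 0.02Q. Set MR = MC: 22 − 0.02Q = 12.5 + 0.069Q → Q_m = 106.7416.
Price P_m = 22 − 0.01·106.7416 = 20.9326; MC(Q_m) = 12.5 + 0.069·106.7416 = 19.8652.
Competitive Q* = 120.2532, so ΔQ = 13.5116; wedge = 20.9326 − 19.8652 = 1.0674.
DWL = ½ × 13.5116 × 1.0674 = 7.21.

7.21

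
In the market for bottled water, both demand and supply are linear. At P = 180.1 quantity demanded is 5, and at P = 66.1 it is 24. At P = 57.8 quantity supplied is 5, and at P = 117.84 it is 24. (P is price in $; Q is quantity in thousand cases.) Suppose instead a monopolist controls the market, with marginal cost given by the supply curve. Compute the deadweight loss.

$241.61 thousand

Demand slope = (66.1 − 180.1)/(24 − 5) = −6, so P = 210.1 − 6Q.
Supply slope = (117.84 − 57.8)/(24 − 5) = 3.16, so P = 42 + 3.16Q.
Competitive equilibrium: 210.1 − 6Q = 42 + 3.16Q → Q* = 18.3515, P* = 99.9908.
Marginal revenue: MR = 210.1 − 12Q. Set MR = MC: 210.1 − 12Q = 42 + 3.16Q → Q_m = 11.0884.
Price P_m = 210.1 − 6·11.0884 = 143.5696; MC(Q_m) = 42 + 3.16·11.0884 = 77.0393.
Competitive Q* = 18.3515, so ΔQ = 7.2631; wedge = 143.5696 − 77.0393 = 66.5303.
Welfare loss = ½ × 7.2631 × 66.5303 = $241.61 thousand.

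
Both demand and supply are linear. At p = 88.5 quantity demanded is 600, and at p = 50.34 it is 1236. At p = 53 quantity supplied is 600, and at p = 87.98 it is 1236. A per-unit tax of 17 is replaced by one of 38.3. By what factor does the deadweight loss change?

Demand slope = (50.34 − 88.5)/(1236 − 600) = −0.06, so p = 124.5 − 0.06q.
Supply slope = (87.98 − 53)/(1236 − 600) = 0.055, so p = 20 + 0.055q.
Competitive equilibrium: 124.5 − 0.06q = 20 + 0.055q → q* = 908.6957, p* = 69.9783.
For a per-unit tax t: Δq = t/0.115, so DWL = ½·t·(t/0.115) = t²/0.23.
At t = 17: DWL = 1256.522. At t = 38.3: DWL = 6377.783.
Ratio = (38.3/17)² = 5.076.

5.076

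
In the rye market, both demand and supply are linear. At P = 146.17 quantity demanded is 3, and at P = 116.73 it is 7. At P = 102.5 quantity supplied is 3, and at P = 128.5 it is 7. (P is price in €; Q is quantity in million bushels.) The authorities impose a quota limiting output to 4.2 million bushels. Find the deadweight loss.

€26.37 million

Demand slope = (116.73 − 146.17)/(7 − 3) = −7.36, so P = 168.25 − 7.36Q.
Supply slope = (128.5 − 102.5)/(7 − 3) = 6.5, so P = 83 + 6.5Q.
Competitive equilibrium: 168.25 − 7.36Q = 83 + 6.5Q → Q* = 6.1508, P* = 122.9802.
At Q = 4.2: demand price = 168.25 − 7.36·4.2 = 137.338; supply price = 83 + 6.5·4.2 = 110.3.
ΔQ = 6.1508 − 4.2 = 1.9508; wedge = 137.338 − 110.3 = 27.038.
Welfare loss = ½ × 1.9508 × 27.038 = €26.37 million.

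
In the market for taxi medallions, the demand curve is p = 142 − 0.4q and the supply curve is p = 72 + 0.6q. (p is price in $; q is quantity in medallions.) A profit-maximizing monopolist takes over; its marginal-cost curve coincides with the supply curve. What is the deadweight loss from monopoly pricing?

$200

Competitive equilibrium: 142 − 0.4q = 72 + 0.6q → q* = 70, p* = 114.
Marginal revenue: MR = 142 − 0.8q. Set MR = MC: 142 − 0.8q = 72 + 0.6q → q_m = 50.
Price p_m = 142 − 0.4·50 = 122; MC(q_m) = 72 + 0.6·50 = 102.
Competitive q* = 70, so Δq = 20; wedge = 122 − 102 = 20.
The triangle = ½ × 20 × 20 = $200.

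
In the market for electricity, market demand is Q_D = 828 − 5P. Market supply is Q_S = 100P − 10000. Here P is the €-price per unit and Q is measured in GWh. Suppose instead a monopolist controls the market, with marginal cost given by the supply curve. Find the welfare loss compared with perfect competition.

€2438.10

In inverse form: demand P = 165.6 − 0.2Q, supply P = 100 + 0.01Q.
Competitive equilibrium: 165.6 − 0.2Q = 100 + 0.01Q → Q* = 312.381, P* = 103.1238.
Marginal revenue: MR = 165.6 − 0.4Q. Set MR = MC: 165.6 − 0.4Q = 100 + 0.01Q → Q_m = 160.
Price P_m = 165.6 − 0.2·160 = 133.6; MC(Q_m) = 100 + 0.01·160 = 101.6.
Competitive Q* = 312.381, so ΔQ = 152.381; wedge = 133.6 − 101.6 = 32.
The triangle = ½ × 152.381 × 32 = €2438.10.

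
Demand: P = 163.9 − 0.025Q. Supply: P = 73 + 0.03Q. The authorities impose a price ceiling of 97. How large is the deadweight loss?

Competitive equilibrium: 163.9 − 0.025Q = 73 + 0.03Q → Q* = 1652.72727, P* = 122.58182.
At the ceiling P = 97, quantity supplied = (97 − 73)/0.03 = 800.
Willingness to pay at Q' = 800: 163.9 − 0.025·800 = 143.9.
ΔQ = 1652.72727 − 800 = 852.72727; wedge = 143.9 − 97 = 46.9.
The triangle = ½ × 852.72727 × 46.9 = 19996.45.

19996.45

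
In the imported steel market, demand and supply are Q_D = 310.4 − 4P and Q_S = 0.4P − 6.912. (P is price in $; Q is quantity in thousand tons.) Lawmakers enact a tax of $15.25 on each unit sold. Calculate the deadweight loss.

$42.28 thousand

In inverse form: demand P = 77.6 − 0.25Q, supply P = 17.28 + 2.5Q.
Competitive equilibrium: 77.6 − 0.25Q = 17.28 + 2.5Q → Q* = 21.9345, P* = 72.1164.
With the tax, the buyer price exceeds the seller price by 15.25: (77.6 − 0.25Q) − (17.28 + 2.5Q) = 15.25 → Q' = 16.3891.
ΔQ = 21.9345 − 16.3891 = 5.5454; the wedge equals the tax, 15.25.
Welfare loss = ½ × 5.5454 × 15.25 = $42.28 thousand.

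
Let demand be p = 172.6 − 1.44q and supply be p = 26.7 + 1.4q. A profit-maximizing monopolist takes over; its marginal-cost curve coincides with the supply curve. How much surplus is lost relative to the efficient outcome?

Competitive equilibrium: 172.6 − 1.44q = 26.7 + 1.4q → q* = 51.3732, p* = 98.6225.
Marginal revenue: MR = 172.6 − 2.88q. Set MR = MC: 172.6 − 2.88q = 26.7 + 1.4q → q_m = 34.0888.
Price p_m = 172.6 − 1.44·34.0888 = 123.5121; MC(q_m) = 26.7 + 1.4·34.0888 = 74.4243.
Competitive q* = 51.3732, so Δq = 17.2844; wedge = 123.5121 − 74.4243 = 49.0878.
Welfare loss = ½ × 17.2844 × 49.0878 = 424.23.

424.23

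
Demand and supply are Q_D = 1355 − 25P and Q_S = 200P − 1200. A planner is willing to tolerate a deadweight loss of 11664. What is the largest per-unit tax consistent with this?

In inverse form: demand P = 54.2 − 0.04Q, supply P = 6 + 0.005Q.
Competitive equilibrium: 54.2 − 0.04Q = 6 + 0.005Q → Q* = 1071.1111, P* = 11.3556.
A tax t gives ΔQ = t/0.045 and wedge t, so DWL = t²/0.09.
t²/0.09 = 11664 → t² = 1049.76 → t = 32.4.

32.4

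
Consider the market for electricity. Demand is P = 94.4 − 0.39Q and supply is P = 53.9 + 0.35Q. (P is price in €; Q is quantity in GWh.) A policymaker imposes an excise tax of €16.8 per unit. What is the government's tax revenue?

Competitive equilibrium: 94.4 − 0.39Q = 53.9 + 0.35Q → Q* = 54.7297, P* = 73.0554.
With the tax, the buyer price exceeds the seller price by 16.8: (94.4 − 0.39Q) − (53.9 + 0.35Q) = 16.8 → Q' = 32.027.
Tax revenue = 16.8 × 32.027 = €538.05.

€538.05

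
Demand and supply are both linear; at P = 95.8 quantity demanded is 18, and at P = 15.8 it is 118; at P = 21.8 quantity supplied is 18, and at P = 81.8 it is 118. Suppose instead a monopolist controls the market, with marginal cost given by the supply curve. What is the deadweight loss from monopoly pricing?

Demand slope = (15.8 − 95.8)/(118 − 18) = −0.8, so P = 110.2 − 0.8Q.
Supply slope = (81.8 − 21.8)/(118 − 18) = 0.6, so P = 11 + 0.6Q.
Competitive equilibrium: 110.2 − 0.8Q = 11 + 0.6Q → Q* = 70.8571, P* = 53.5143.
Marginal revenue: MR = 110.2 − 1.6Q. Set MR = MC: 110.2 − 1.6Q = 11 + 0.6Q → Q_m = 45.0909.
Price P_m = 110.2 − 0.8·45.0909 = 74.1273; MC(Q_m) = 11 + 0.6·45.0909 = 38.0545.
Competitive Q* = 70.8571, so ΔQ = 25.7662; wedge = 74.1273 − 38.0545 = 36.0728.
Deadweight loss = ½ × 25.7662 × 36.0728 = 464.73.

464.73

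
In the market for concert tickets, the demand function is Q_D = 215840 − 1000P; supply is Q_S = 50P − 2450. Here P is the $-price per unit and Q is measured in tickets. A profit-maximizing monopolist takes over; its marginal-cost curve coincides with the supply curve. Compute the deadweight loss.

$1369.32

In inverse form: demand P = 215.84 − 0.001Q, supply P = 49 + 0.02Q.
Competitive equilibrium: 215.84 − 0.001Q = 49 + 0.02Q → Q* = 7944.7619, P* = 207.89524.
Marginal revenue: MR = 215.84 − 0.002Q. Set MR = MC: 215.84 − 0.002Q = 49 + 0.02Q → Q_m = 7583.63636.
Price P_m = 215.84 − 0.001·7583.63636 = 208.25636; MC(Q_m) = 49 + 0.02·7583.63636 = 200.67273.
Competitive Q* = 7944.7619, so ΔQ = 361.12554; wedge = 208.25636 − 200.67273 = 7.58363.
The triangle = ½ × 361.12554 × 7.58363 = $1369.32.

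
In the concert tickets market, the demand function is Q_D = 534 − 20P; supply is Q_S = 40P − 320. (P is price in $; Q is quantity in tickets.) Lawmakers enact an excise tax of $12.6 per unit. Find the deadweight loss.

$1058.40

In inverse form: demand P = 26.7 − 0.05Q, supply P = 8 + 0.025Q.
Competitive equilibrium: 26.7 − 0.05Q = 8 + 0.025Q → Q* = 249.3333, P* = 14.2333.
With the tax, the buyer price exceeds the seller price by 12.6: (26.7 − 0.05Q) − (8 + 0.025Q) = 12.6 → Q' = 81.3333.
ΔQ = 249.3333 − 81.3333 = 168; the wedge equals the tax, 12.6.
Deadweight loss = ½ × 168 × 12.6 = $1058.40.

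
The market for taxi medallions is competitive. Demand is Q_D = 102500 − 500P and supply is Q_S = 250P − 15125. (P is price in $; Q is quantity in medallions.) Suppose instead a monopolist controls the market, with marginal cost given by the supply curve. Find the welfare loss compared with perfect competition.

In inverse form: demand P = 205 − 0.002Q, supply P = 60.5 + 0.004Q.
Competitive equilibrium: 205 − 0.002Q = 60.5 + 0.004Q → Q* = 24083.3333, P* = 156.8333.
Marginal revenue: MR = 205 − 0.004Q. Set MR = MC: 205 − 0.004Q = 60.5 + 0.004Q → Q_m = 18062.5.
Price P_m = 205 − 0.002·18062.5 = 168.875; MC(Q_m) = 60.5 + 0.004·18062.5 = 132.75.
Competitive Q* = 24083.3333, so ΔQ = 6020.8333; wedge = 168.875 − 132.75 = 36.125.
Welfare loss = ½ × 6020.8333 × 36.125 = $108751.30.

$108751.30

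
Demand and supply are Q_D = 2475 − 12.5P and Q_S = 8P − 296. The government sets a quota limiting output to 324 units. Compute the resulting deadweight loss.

In inverse form: demand P = 198 − 0.08Q, supply P = 37 + 0.125Q.
Competitive equilibrium: 198 − 0.08Q = 37 + 0.125Q → Q* = 785.3659, P* = 135.1707.
At Q = 324: demand price = 198 − 0.08·324 = 172.08; supply price = 37 + 0.125·324 = 77.5.
ΔQ = 785.3659 − 324 = 461.3659; wedge = 172.08 − 77.5 = 94.58.
Welfare loss = ½ × 461.3659 × 94.58 = 21817.99.

21817.99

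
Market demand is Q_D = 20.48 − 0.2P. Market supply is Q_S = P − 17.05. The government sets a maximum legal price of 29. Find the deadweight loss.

In inverse form: demand P = 102.4 − 5Q, supply P = 17.05 + Q.
Competitive equilibrium: 102.4 − 5Q = 17.05 + Q → Q* = 14.225, P* = 31.275.
At the ceiling P = 29, quantity supplied = (29 − 17.05)/1 = 11.95.
Willingness to pay at Q' = 11.95: 102.4 − 5·11.95 = 42.65.
ΔQ = 14.225 − 11.95 = 2.275; wedge = 42.65 − 29 = 13.65.
Deadweight loss = ½ × 2.275 × 13.65 = 15.53.

15.53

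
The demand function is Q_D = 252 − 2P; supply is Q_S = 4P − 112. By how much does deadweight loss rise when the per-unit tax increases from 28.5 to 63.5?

2146.67

In inverse form: demand P = 126 − 0.5Q, supply P = 28 + 0.25Q.
Competitive equilibrium: 126 − 0.5Q = 28 + 0.25Q → Q* = 130.6667, P* = 60.6667.
For a per-unit tax t: ΔQ = t/0.75, so DWL = ½·t·(t/0.75) = t²/1.5.
At t = 28.5: DWL = 541.5. At t = 63.5: DWL = 2688.167.
Increase = 2688.167 − 541.5 = 2146.67.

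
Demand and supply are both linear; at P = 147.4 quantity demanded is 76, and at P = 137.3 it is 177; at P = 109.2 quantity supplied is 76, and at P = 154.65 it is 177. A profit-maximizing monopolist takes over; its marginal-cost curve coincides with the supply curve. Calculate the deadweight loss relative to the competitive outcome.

Demand slope = (137.3 − 147.4)/(177 − 76) = −0.1, so P = 155 − 0.1Q.
Supply slope = (154.65 − 109.2)/(177 − 76) = 0.45, so P = 75 + 0.45Q.
Competitive equilibrium: 155 − 0.1Q = 75 + 0.45Q → Q* = 145.4545, P* = 140.4545.
Marginal revenue: MR = 155 − 0.2Q. Set MR = MC: 155 − 0.2Q = 75 + 0.45Q → Q_m = 123.0769.
Price P_m = 155 − 0.1·123.0769 = 142.6923; MC(Q_m) = 75 + 0.45·123.0769 = 130.3846.
Competitive Q* = 145.4545, so ΔQ = 22.3776; wedge = 142.6923 − 130.3846 = 12.3077.
DWL = ½ × 22.3776 × 12.3077 = 137.71.

137.71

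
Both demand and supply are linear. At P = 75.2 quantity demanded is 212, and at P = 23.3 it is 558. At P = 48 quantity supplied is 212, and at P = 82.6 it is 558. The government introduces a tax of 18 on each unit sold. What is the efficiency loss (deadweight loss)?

Demand slope = (23.3 − 75.2)/(558 − 212) = −0.15, so P = 107 − 0.15Q.
Supply slope = (82.6 − 48)/(558 − 212) = 0.1, so P = 26.8 + 0.1Q.
Competitive equilibrium: 107 − 0.15Q = 26.8 + 0.1Q → Q* = 320.8, P* = 58.88.
With the tax, the buyer price exceeds the seller price by 18: (107 − 0.15Q) − (26.8 + 0.1Q) = 18 → Q' = 248.8.
ΔQ = 320.8 − 248.8 = 72; the wedge equals the tax, 18.
Welfare loss = ½ × 72 × 18 = 648.

648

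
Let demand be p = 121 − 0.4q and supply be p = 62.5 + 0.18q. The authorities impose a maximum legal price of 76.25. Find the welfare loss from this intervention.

Competitive equilibrium: 121 − 0.4q = 62.5 + 0.18q → q* = 100.8621, p* = 80.6552.
At the ceiling p = 76.25, quantity supplied = (76.25 − 62.5)/0.18 = 76.3889.
Willingness to pay at q' = 76.3889: 121 − 0.4·76.3889 = 90.4444.
Δq = 100.8621 − 76.3889 = 24.4732; wedge = 90.4444 − 76.25 = 14.1944.
DWL = ½ × 24.4732 × 14.1944 = 173.69.

173.69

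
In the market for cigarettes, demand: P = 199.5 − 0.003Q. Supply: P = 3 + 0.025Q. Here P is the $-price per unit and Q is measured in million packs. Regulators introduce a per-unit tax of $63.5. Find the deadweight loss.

$72004.46 million

Competitive equilibrium: 199.5 − 0.003Q = 3 + 0.025Q → Q* = 7017.8571, P* = 178.4464.
With the tax, the buyer price exceeds the seller price by 63.5: (199.5 − 0.003Q) − (3 + 0.025Q) = 63.5 → Q' = 4750.
ΔQ = 7017.8571 − 4750 = 2267.8571; the wedge equals the tax, 63.5.
The triangle = ½ × 2267.8571 × 63.5 = $72004.46 million.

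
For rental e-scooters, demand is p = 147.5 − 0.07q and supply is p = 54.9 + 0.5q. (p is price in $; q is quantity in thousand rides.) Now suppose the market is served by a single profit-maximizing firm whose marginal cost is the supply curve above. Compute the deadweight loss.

$89.98 thousand

Competitive equilibrium: 147.5 − 0.07q = 54.9 + 0.5q → q* = 162.4561, p* = 136.1281.
Marginal revenue: MR = 147.5 − 0.14q. Set MR = MC: 147.5 − 0.14q = 54.9 + 0.5q → q_m = 144.6875.
Price p_m = 147.5 − 0.07·144.6875 = 137.3719; MC(q_m) = 54.9 + 0.5·144.6875 = 127.2438.
Competitive q* = 162.4561, so Δq = 17.7686; wedge = 137.3719 − 127.2438 = 10.1281.
DWL = ½ × 17.7686 × 10.1281 = $89.98 thousand.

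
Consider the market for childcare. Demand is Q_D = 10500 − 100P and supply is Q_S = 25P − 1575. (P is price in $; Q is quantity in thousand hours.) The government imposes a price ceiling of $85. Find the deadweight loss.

In inverse form: demand P = 105 − 0.01Q, supply P = 63 + 0.04Q.
Competitive equilibrium: 105 − 0.01Q = 63 + 0.04Q → Q* = 840, P* = 96.6.
At the ceiling P = 85, quantity supplied = (85 − 63)/0.04 = 550.
Willingness to pay at Q' = 550: 105 − 0.01·550 = 99.5.
ΔQ = 840 − 550 = 290; wedge = 99.5 − 85 = 14.5.
Deadweight loss = ½ × 290 × 14.5 = $2102.50 thousand.

$2102.50 thousand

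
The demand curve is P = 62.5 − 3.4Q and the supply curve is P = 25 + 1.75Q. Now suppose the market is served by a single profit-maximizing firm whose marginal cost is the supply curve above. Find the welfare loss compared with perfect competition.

21.59

Competitive equilibrium: 62.5 − 3.4Q = 25 + 1.75Q → Q* = 7.2816, P* = 37.7427.
Marginal revenue: MR = 62.5 − 6.8Q. Set MR = MC: 62.5 − 6.8Q = 25 + 1.75Q → Q_m = 4.386.
Price P_m = 62.5 − 3.4·4.386 = 47.5876; MC(Q_m) = 25 + 1.75·4.386 = 32.6755.
Competitive Q* = 7.2816, so ΔQ = 2.8956; wedge = 47.5876 − 32.6755 = 14.9121.
Welfare loss = ½ × 2.8956 × 14.9121 = 21.59.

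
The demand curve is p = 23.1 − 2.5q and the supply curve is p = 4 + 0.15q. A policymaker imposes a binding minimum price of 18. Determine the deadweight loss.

35.38

Competitive equilibrium: 23.1 − 2.5q = 4 + 0.15q → q* = 7.2075, p* = 5.0811.
At the floor p = 18, quantity demanded = (23.1 − 18)/2.5 = 2.04.
Sellers' marginal cost at q' = 2.04: 4 + 0.15·2.04 = 4.306.
Δq = 7.2075 − 2.04 = 5.1675; wedge = 18 − 4.306 = 13.694.
Deadweight loss = ½ × 5.1675 × 13.694 = 35.38.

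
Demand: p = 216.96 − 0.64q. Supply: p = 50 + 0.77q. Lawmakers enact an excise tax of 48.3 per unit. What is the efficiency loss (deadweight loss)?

Competitive equilibrium: 216.96 − 0.64q = 50 + 0.77q → q* = 118.4113, p* = 141.1767.
With the tax, the buyer price exceeds the seller price by 48.3: (216.96 − 0.64q) − (50 + 0.77q) = 48.3 → q' = 84.156.
Δq = 118.4113 − 84.156 = 34.2553; the wedge equals the tax, 48.3.
The triangle = ½ × 34.2553 × 48.3 = 827.27.

827.27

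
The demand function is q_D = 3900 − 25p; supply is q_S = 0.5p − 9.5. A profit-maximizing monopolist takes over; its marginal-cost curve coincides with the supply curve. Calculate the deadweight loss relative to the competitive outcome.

1.70

In inverse form: demand p = 156 − 0.04q, supply p = 19 + 2q.
Competitive equilibrium: 156 − 0.04q = 19 + 2q → q* = 67.1569, p* = 153.3137.
Marginal revenue: MR = 156 − 0.08q. Set MR = MC: 156 − 0.08q = 19 + 2q → q_m = 65.8654.
Price p_m = 156 − 0.04·65.8654 = 153.3654; MC(q_m) = 19 + 2·65.8654 = 150.7308.
Competitive q* = 67.1569, so Δq = 1.2915; wedge = 153.3654 − 150.7308 = 2.6346.
DWL = ½ × 1.2915 × 2.6346 = 1.70.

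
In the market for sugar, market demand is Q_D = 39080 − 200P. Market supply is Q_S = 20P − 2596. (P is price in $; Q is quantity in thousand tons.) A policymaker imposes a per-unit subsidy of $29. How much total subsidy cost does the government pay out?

In inverse form: demand P = 195.4 − 0.005Q, supply P = 129.8 + 0.05Q.
Competitive equilibrium: 195.4 − 0.005Q = 129.8 + 0.05Q → Q* = 1192.7273, P* = 189.4364.
The subsidy lowers effective supply by 29: P = 100.8 + 0.05Q.
New quantity: 195.4 − 0.005Q = 100.8 + 0.05Q → Q' = 1720.
Total subsidy cost = 29 × 1720 = $49880 thousand.

$49880 thousand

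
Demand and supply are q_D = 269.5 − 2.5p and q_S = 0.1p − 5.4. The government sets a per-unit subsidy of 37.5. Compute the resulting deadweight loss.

67.61

In inverse form: demand p = 107.8 − 0.4q, supply p = 54 + 10q.
Competitive equilibrium: 107.8 − 0.4q = 54 + 10q → q* = 5.1731, p* = 105.7308.
The subsidy lowers effective supply by 37.5: p = 16.5 + 10q.
New quantity: 107.8 − 0.4q = 16.5 + 10q → q' = 8.7788.
Overproduction Δq = 8.7788 − 5.1731 = 3.6057; wedge = subsidy = 37.5.
The triangle = ½ × 3.6057 × 37.5 = 67.61.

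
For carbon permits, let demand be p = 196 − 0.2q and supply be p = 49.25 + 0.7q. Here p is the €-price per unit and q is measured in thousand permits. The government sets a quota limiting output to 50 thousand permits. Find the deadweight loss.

€5751.70 thousand

Competitive equilibrium: 196 − 0.2q = 49.25 + 0.7q → q* = 163.0556, p* = 163.3889.
At q = 50: demand price = 196 − 0.2·50 = 186; supply price = 49.25 + 0.7·50 = 84.25.
Δq = 163.0556 − 50 = 113.0556; wedge = 186 − 84.25 = 101.75.
Welfare loss = ½ × 113.0556 × 101.75 = €5751.70 thousand.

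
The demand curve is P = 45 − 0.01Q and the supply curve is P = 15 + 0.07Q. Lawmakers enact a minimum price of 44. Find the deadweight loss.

Competitive equilibrium: 45 − 0.01Q = 15 + 0.07Q → Q* = 375, P* = 41.25.
At the floor P = 44, quantity demanded = (45 − 44)/0.01 = 100.
Sellers' marginal cost at Q' = 100: 15 + 0.07·100 = 22.
ΔQ = 375 − 100 = 275; wedge = 44 − 22 = 22.
Deadweight loss = ½ × 275 × 22 = 3025.

3025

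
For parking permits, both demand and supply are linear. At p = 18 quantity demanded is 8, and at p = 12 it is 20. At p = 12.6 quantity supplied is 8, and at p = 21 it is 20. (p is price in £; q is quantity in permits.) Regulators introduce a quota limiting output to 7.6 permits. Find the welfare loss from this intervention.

£14.406

Demand slope = (12 − 18)/(20 − 8) = −0.5, so p = 22 − 0.5q.
Supply slope = (21 − 12.6)/(20 − 8) = 0.7, so p = 7 + 0.7q.
Competitive equilibrium: 22 − 0.5q = 7 + 0.7q → q* = 12.5, p* = 15.75.
At q = 7.6: demand price = 22 − 0.5·7.6 = 18.2; supply price = 7 + 0.7·7.6 = 12.32.
Δq = 12.5 − 7.6 = 4.9; wedge = 18.2 − 12.32 = 5.88.
Welfare loss = ½ × 4.9 × 5.88 = £14.406.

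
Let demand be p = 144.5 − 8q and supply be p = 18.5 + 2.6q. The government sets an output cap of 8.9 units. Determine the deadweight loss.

47.28

Competitive equilibrium: 144.5 − 8q = 18.5 + 2.6q → q* = 11.8868, p* = 49.4057.
At q = 8.9: demand price = 144.5 − 8·8.9 = 73.3; supply price = 18.5 + 2.6·8.9 = 41.64.
Δq = 11.8868 − 8.9 = 2.9868; wedge = 73.3 − 41.64 = 31.66.
DWL = ½ × 2.9868 × 31.66 = 47.28.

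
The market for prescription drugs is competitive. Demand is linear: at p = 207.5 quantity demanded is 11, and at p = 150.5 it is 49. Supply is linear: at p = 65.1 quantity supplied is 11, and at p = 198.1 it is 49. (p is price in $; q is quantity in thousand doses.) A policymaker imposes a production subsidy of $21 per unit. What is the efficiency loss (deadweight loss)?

$44.10 thousand

Demand slope = (150.5 − 207.5)/(49 − 11) = −1.5, so p = 224 − 1.5q.
Supply slope = (198.1 − 65.1)/(49 − 11) = 3.5, so p = 26.6 + 3.5q.
Competitive equilibrium: 224 − 1.5q = 26.6 + 3.5q → q* = 39.48, p* = 164.78.
The subsidy lowers effective supply by 21: p = 5.6 + 3.5q.
New quantity: 224 − 1.5q = 5.6 + 3.5q → q' = 43.68.
Overproduction Δq = 43.68 − 39.48 = 4.2; wedge = subsidy = 21.
Welfare loss = ½ × 4.2 × 21 = $44.10 thousand.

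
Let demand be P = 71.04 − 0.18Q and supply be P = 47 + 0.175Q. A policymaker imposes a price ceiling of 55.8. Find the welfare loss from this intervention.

53.94

Competitive equilibrium: 71.04 − 0.18Q = 47 + 0.175Q → Q* = 67.7183, P* = 58.8507.
At the ceiling P = 55.8, quantity supplied = (55.8 − 47)/0.175 = 50.2857.
Willingness to pay at Q' = 50.2857: 71.04 − 0.18·50.2857 = 61.9886.
ΔQ = 67.7183 − 50.2857 = 17.4326; wedge = 61.9886 − 55.8 = 6.1886.
DWL = ½ × 17.4326 × 6.1886 = 53.94.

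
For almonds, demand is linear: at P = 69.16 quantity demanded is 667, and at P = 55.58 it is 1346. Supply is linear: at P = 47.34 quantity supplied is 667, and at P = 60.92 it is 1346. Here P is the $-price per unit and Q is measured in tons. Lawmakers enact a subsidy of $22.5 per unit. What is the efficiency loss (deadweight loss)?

Demand slope = (55.58 − 69.16)/(1346 − 667) = −0.02, so P = 82.5 − 0.02Q.
Supply slope = (60.92 − 47.34)/(1346 − 667) = 0.02, so P = 34 + 0.02Q.
Competitive equilibrium: 82.5 − 0.02Q = 34 + 0.02Q → Q* = 1212.5, P* = 58.25.
The subsidy lowers effective supply by 22.5: P = 11.5 + 0.02Q.
New quantity: 82.5 − 0.02Q = 11.5 + 0.02Q → Q' = 1775.
Overproduction ΔQ = 1775 − 1212.5 = 562.5; wedge = subsidy = 22.5.
Deadweight loss = ½ × 562.5 × 22.5 = $6328.125.

$6328.125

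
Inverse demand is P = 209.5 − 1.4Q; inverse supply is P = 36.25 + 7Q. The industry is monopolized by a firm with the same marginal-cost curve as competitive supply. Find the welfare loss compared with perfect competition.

Competitive equilibrium: 209.5 − 1.4Q = 36.25 + 7Q → Q* = 20.625, P* = 180.625.
Marginal revenue: MR = 209.5 − 2.8Q. Set MR = MC: 209.5 − 2.8Q = 36.25 + 7Q → Q_m = 17.6786.
Price P_m = 209.5 − 1.4·17.6786 = 184.75; MC(Q_m) = 36.25 + 7·17.6786 = 160.0002.
Competitive Q* = 20.625, so ΔQ = 2.9464; wedge = 184.75 − 160.0002 = 24.7498.
The triangle = ½ × 2.9464 × 24.7498 = 36.46.

36.46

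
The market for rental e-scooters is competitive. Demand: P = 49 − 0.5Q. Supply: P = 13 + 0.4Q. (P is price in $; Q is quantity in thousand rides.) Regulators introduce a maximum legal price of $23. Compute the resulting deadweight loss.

$101.25 thousand

Competitive equilibrium: 49 − 0.5Q = 13 + 0.4Q → Q* = 40, P* = 29.
At the ceiling P = 23, quantity supplied = (23 − 13)/0.4 = 25.
Willingness to pay at Q' = 25: 49 − 0.5·25 = 36.5.
ΔQ = 40 − 25 = 15; wedge = 36.5 − 23 = 13.5.
Deadweight loss = ½ × 15 × 13.5 = $101.25 thousand.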